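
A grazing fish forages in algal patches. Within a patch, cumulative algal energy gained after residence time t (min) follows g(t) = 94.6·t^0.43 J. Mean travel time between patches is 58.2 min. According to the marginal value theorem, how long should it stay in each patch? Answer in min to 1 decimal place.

Optimal t* satisfies g'(t*) = g(t*)/(T + t*).
g'(t) = 0.43·94.6·t^-0.57. Setting 0.43·94.6·t^-0.57 = 94.6·t^0.43/(58.2+t) gives 0.43(58.2+t) = t, so 0.57·t = 0.43×58.2.
t* = 0.43×58.2/0.57 = 43.91 min.

43.9 min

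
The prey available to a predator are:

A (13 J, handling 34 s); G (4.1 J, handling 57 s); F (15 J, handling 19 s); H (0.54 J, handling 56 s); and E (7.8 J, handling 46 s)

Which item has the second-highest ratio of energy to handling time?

A

Profitability E/h (J/s): A = 13/34 = 0.382, G = 4.1/57 = 0.0719, F = 15/19 = 0.789, H = 0.54/56 = 0.00964, E = 7.8/46 = 0.17.
Ranked: F > A > E > G > H.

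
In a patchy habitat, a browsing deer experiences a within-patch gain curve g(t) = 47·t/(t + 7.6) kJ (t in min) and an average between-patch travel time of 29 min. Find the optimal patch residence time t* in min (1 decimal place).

Optimal t* satisfies g'(t*) = g(t*)/(T + t*).
g'(t) = 47·7.6/(t + 7.6)². Setting 47·7.6/(t+7.6)² = 47t/[(t+7.6)(29+t)] gives 7.6(29+t) = t(t+7.6), so t² = 7.6×29 = 220.4.
t* = √220.4 = 14.85 min.

14.8 min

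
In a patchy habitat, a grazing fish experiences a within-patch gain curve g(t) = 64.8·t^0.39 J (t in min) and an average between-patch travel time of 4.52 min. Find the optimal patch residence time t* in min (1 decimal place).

2.9 min

Maximise g(t)/(T+t): set derivative to zero → g'(t)(T+t) = g(t).
g'(t) = 0.39·64.8·t^-0.61. Setting 0.39·64.8·t^-0.61 = 64.8·t^0.39/(4.52+t) gives 0.39(4.52+t) = t, so 0.61·t = 0.39×4.52.
t* = 0.39×4.52/0.61 = 2.89 min.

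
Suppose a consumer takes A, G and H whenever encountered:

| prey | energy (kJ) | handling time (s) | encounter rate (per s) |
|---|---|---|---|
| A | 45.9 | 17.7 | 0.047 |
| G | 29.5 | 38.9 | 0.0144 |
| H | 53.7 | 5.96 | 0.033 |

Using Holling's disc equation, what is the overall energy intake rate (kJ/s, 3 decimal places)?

1.682 kJ/s

R = (0.047×45.9 + 0.0144×29.5 + 0.033×53.7) / (1 + 0.047×17.7 + 0.0144×38.9 + 0.033×5.96) = 4.354/2.589 = 1.682 kJ/s.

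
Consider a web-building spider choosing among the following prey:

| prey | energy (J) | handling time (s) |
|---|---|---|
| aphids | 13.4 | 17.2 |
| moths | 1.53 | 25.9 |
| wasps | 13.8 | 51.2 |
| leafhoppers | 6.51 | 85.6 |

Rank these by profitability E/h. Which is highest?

aphids

In descending order of E/h:
aphids: 13.4/17.2 = 0.779 J/s
wasps: 13.8/51.2 = 0.27 J/s
leafhoppers: 6.51/85.6 = 0.0761 J/s
moths: 1.53/25.9 = 0.0591 J/s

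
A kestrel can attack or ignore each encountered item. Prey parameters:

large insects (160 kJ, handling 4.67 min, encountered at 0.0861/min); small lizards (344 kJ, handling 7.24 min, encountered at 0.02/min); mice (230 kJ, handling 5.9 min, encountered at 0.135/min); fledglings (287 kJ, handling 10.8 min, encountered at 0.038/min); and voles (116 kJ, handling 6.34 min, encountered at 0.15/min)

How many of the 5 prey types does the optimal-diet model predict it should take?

Rank by E/h (kJ/min): small lizards 47.5, mice 39, large insects 34.3, fledglings 26.6, voles 18.3. Include each in turn until the next type's E/h falls below the running intake rate.
Rate on top 1: 6.01. mice: 39 > 6.01 → include.
Rate on top 2: 19.54. large insects: 34.3 > 19.54 → include.
Rate on top 3: 22.06. fledglings: 26.6 > 22.06 → include.
Rate on top 4: 22.74. voles: 18.3 < 22.74 → exclude; stop.
Optimal diet: small lizards, mice, large insects, fledglings — 4 of 5 types.

4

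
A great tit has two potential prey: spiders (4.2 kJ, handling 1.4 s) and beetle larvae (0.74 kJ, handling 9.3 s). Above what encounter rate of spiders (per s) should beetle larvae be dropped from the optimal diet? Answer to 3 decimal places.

0.019 per s

At the threshold, the rate on spiders alone equals the profitability of beetle larvae: λ·4.2/(1 + λ·1.4) = 0.74/9.3 = 0.07957.
Rearranging, λ(4.2 − 0.07957×1.4) = 0.07957, so λ = 0.07957/4.089 = 0.01946 per s.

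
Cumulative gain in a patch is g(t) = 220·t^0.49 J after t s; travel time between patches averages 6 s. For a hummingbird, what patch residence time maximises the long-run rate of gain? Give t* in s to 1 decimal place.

5.8 s

Maximise g(t)/(T+t): set derivative to zero → g'(t)(T+t) = g(t).
g'(t) = 0.49·220·t^-0.51. Setting 0.49·220·t^-0.51 = 220·t^0.49/(6+t) gives 0.49(6+t) = t, so 0.51·t = 0.49×6.
t* = 0.49×6/0.51 = 5.765 s.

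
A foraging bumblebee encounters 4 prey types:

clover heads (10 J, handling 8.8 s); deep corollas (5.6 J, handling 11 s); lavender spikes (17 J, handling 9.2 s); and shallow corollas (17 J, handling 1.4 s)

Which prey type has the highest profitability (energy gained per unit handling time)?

Profitability E/h (J/s): clover heads = 10/8.8 = 1.14, deep corollas = 5.6/11 = 0.509, lavender spikes = 17/9.2 = 1.85, shallow corollas = 17/1.4 = 12.1.
Ranked: shallow corollas > lavender spikes > clover heads > deep corollas.

shallow corollas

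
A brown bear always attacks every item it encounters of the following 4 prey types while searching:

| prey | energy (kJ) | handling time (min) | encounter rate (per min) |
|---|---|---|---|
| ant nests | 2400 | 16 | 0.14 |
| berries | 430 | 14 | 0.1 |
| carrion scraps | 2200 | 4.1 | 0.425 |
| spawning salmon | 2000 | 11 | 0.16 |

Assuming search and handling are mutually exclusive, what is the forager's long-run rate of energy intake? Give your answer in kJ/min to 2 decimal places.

R = Σλ_iE_i / (1 + Σλ_ih_i)
Numerator: 0.14×2400 + 0.1×430 + 0.425×2200 + 0.16×2000 = 1634
Denominator: 1 + 0.14×16 + 0.1×14 + 0.425×4.1 + 0.16×11 = 8.143
R = 1634/8.143 = 200.7 kJ/min

200.68 kJ/min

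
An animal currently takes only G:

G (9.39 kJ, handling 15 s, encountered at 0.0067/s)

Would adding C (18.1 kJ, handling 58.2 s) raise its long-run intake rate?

Yes

Intake rate on the current diet: R = (0.0067×9.39) / (1 + 0.0067×15) = 0.06291/1.101 = 0.05717 kJ/s.
C: E/h = 18.1/58.2 = 0.311 kJ/s.
0.311 > 0.05717, so adding C raises the average — include it.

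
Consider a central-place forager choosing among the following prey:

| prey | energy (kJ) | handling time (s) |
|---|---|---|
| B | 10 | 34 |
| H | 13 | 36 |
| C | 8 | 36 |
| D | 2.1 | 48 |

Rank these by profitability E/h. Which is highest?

Profitability E/h (kJ/s): B = 10/34 = 0.294, H = 13/36 = 0.361, C = 8/36 = 0.222, D = 2.1/48 = 0.0438.
Ranked: H > B > C > D.

H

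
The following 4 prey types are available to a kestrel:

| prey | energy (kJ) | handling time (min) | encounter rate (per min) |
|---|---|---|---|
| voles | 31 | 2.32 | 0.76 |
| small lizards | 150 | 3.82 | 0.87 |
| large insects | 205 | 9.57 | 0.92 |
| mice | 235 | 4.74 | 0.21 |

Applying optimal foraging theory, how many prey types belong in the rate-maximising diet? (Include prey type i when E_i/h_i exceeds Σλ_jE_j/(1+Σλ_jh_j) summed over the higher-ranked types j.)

2

Rank by E/h (kJ/min): mice 49.6, small lizards 39.3, large insects 21.4, voles 13.4. Include each in turn until the next type's E/h falls below the running intake rate.
Rate on top 1: 24.73. small lizards: 39.3 > 24.73 → include.
Rate on top 2: 33.81. large insects: 21.4 < 33.81 → exclude; stop.
Optimal diet: mice, small lizards — 2 of 4 types.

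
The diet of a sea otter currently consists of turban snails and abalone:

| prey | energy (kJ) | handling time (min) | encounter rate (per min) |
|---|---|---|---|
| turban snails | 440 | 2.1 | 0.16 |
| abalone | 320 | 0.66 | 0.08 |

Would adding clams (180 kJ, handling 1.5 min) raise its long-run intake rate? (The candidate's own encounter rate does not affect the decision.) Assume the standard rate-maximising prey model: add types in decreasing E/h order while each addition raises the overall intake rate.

Current rate: (0.16×440 + 0.08×320)/(1 + 0.16×2.1 + 0.08×0.66) = 69.12 kJ/min.
Profitability of clams: 180/1.5 = 120 kJ/min.
120 > 69.12, so adding clams raises the average — include it.

Yes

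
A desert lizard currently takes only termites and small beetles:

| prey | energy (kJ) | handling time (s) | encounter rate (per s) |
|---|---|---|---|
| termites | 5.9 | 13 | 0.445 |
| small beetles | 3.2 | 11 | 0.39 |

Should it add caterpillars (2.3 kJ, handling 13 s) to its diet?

No

Intake rate on the current diet: R = (0.445×5.9 + 0.39×3.2) / (1 + 0.445×13 + 0.39×11) = 3.874/11.07 = 0.3498 kJ/s.
caterpillars: E/h = 2.3/13 = 0.1769 kJ/s.
0.1769 < 0.3498, so adding caterpillars would lower the average — exclude it.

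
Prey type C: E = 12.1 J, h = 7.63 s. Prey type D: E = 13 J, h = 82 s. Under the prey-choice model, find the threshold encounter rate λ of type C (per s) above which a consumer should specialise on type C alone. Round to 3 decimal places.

Drop type D once their profitability E₂/h₂ falls below the rate achievable on type C alone: E₂/h₂ = λE₁/(1 + λh₁).
Solve for λ: λE₁h₂ = E₂(1 + λh₁) → λ(E₁h₂ − E₂h₁) = E₂ → λ = E₂/(E₁h₂ − E₂h₁).
λ = 13/(12.1×82 − 13×7.63) = 13/893 = 0.01456 per s.

0.015 per s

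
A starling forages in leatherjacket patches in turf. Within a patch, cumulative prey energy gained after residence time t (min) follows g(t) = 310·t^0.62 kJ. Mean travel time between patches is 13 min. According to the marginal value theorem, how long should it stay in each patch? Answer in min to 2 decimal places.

21.21 min

By the marginal value theorem, leave when the instantaneous gain rate g'(t) equals the habitat-wide average g(t)/(T + t).
g'(t) = 0.62·310·t^-0.38. Setting 0.62·310·t^-0.38 = 310·t^0.62/(13+t) gives 0.62(13+t) = t, so 0.38·t = 0.62×13.
t* = 0.62×13/0.38 = 21.21 min.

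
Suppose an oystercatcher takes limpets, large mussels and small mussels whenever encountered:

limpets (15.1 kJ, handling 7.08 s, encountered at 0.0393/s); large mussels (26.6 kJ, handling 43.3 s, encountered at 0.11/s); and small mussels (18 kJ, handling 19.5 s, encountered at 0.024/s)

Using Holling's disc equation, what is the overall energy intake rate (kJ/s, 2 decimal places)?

0.61 kJ/s

Energy encountered per unit search time: 0.0393×15.1 + 0.11×26.6 + 0.024×18 = 3.951 kJ/s.
Handling time per unit search time: 0.0393×7.08 + 0.11×43.3 + 0.024×19.5 = 5.509.
Rate = 3.951/(1 + 5.509) = 0.607 kJ/s.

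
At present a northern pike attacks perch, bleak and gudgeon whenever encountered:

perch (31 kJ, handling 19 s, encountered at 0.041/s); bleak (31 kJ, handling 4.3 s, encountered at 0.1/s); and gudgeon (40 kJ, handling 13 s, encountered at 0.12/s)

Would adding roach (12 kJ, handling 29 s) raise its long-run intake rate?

No

On perch, bleak and gudgeon alone, R = ΣλE/(1+Σλh) = 9.171/3.769 = 2.433 kJ/s.
roach: E/h = 12/29 = 0.4138 kJ/s.
0.4138 < 2.433, so adding roach would lower the average — exclude it.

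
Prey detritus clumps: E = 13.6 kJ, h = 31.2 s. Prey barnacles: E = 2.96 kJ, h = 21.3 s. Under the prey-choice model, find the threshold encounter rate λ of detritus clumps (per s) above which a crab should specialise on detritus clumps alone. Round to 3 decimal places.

At the threshold, the rate on detritus clumps alone equals the profitability of barnacles: λ·13.6/(1 + λ·31.2) = 2.96/21.3 = 0.139.
Rearranging, λ(13.6 − 0.139×31.2) = 0.139, so λ = 0.139/9.264 = 0.015 per s.

0.015 per s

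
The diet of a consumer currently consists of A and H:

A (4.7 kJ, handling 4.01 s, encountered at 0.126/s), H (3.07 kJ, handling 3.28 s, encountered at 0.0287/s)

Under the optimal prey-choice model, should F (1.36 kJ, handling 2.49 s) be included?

Yes

On A and H alone, R = ΣλE/(1+Σλh) = 0.6803/1.599 = 0.4254 kJ/s.
Profitability of F: 1.36/2.49 = 0.5462 kJ/s.
Since 0.5462 > R, including F increases the long-run rate.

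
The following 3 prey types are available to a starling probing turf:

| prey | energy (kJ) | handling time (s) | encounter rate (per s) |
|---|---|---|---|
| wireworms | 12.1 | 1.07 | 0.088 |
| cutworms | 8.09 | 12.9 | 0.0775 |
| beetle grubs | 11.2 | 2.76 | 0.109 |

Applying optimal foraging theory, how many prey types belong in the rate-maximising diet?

Profitabilities (E/h, kJ/s): wireworms 11.3, beetle grubs 4.06, cutworms 0.627. Add prey in this order while the next type's profitability exceeds the intake rate on those already taken.
Rate on top 1: 0.9732. beetle grubs: 4.06 > 0.9732 → include.
Rate on top 2: 1.638. cutworms: 0.627 < 1.638 → exclude; stop.
Optimal diet: wireworms, beetle grubs — 2 of 3 types.

2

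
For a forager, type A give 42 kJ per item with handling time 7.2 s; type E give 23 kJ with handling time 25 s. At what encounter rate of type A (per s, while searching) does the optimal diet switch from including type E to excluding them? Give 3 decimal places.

0.026 per s

The zero-one rule: include type E iff E₂/h₂ > λE₁/(1+λh₁). Equality gives the switch point.
λE₁h₂ = E₂ + λE₂h₁ ⇒ λ = E₂/(E₁h₂ − E₂h₁) = 23/(1050 − 165.6) = 0.02601 per s.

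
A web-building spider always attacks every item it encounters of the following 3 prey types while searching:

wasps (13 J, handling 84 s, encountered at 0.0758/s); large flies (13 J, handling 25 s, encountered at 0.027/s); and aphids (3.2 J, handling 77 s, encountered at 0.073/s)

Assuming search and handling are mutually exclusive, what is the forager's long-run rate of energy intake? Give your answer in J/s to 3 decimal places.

0.115 J/s

R = Σλ_iE_i / (1 + Σλ_ih_i)
Numerator: 0.0758×13 + 0.027×13 + 0.073×3.2 = 1.57
Denominator: 1 + 0.0758×84 + 0.027×25 + 0.073×77 = 13.66
R = 1.57/13.66 = 0.1149 J/s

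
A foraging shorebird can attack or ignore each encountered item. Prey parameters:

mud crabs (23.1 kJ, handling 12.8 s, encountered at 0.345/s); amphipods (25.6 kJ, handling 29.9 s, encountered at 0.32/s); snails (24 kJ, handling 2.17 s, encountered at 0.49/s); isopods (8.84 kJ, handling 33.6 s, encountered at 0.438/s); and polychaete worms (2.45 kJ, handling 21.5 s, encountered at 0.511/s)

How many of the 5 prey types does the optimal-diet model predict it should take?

1

Rank by E/h (kJ/s): snails 11.1, mud crabs 1.8, amphipods 0.856, isopods 0.263, polychaete worms 0.114. Include each in turn until the next type's E/h falls below the running intake rate.
Rate on top 1: 5.7. mud crabs: 1.8 < 5.7 → exclude; stop.
Optimal diet: snails — 1 of 5 types.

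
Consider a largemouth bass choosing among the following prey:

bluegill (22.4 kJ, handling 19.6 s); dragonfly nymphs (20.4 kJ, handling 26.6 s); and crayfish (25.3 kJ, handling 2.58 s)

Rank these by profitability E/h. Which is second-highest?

Profitability E/h (kJ/s): bluegill = 22.4/19.6 = 1.14, dragonfly nymphs = 20.4/26.6 = 0.767, crayfish = 25.3/2.58 = 9.81.
Ranked: crayfish > bluegill > dragonfly nymphs.

bluegill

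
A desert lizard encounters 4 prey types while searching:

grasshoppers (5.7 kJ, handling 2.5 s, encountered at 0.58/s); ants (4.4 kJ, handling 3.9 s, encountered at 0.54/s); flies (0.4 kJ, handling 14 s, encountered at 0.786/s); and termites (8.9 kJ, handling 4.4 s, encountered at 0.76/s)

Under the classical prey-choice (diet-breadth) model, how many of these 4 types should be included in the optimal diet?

2

Rank by E/h (kJ/s): grasshoppers 2.28, termites 2.02, ants 1.13, flies 0.0286. Include each in turn until the next type's E/h falls below the running intake rate.
Rate on top 1: 1.349. termites: 2.02 > 1.349 → include.
Rate on top 2: 1.738. ants: 1.13 < 1.738 → exclude; stop.
Optimal diet: grasshoppers, termites — 2 of 4 types.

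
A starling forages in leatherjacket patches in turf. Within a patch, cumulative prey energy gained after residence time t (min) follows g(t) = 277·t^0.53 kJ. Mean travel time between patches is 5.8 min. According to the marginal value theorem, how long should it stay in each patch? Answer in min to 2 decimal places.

Optimal t* satisfies g'(t*) = g(t*)/(T + t*).
g'(t) = 0.53·277·t^-0.47. Setting 0.53·277·t^-0.47 = 277·t^0.53/(5.8+t) gives 0.53(5.8+t) = t, so 0.47·t = 0.53×5.8.
t* = 0.53×5.8/0.47 = 6.54 min.

6.54 min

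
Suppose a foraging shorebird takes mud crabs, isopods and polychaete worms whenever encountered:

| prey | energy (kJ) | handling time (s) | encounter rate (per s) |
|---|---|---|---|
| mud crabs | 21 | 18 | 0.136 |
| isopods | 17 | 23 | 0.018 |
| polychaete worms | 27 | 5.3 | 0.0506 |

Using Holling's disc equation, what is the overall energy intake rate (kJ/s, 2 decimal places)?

1.10 kJ/s

R = (0.136×21 + 0.018×17 + 0.0506×27) / (1 + 0.136×18 + 0.018×23 + 0.0506×5.3) = 4.528/4.13 = 1.096 kJ/s.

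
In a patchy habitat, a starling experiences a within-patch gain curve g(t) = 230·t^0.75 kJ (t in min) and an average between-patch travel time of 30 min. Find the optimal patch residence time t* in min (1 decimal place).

90.0 min

Maximise g(t)/(T+t): set derivative to zero → g'(t)(T+t) = g(t).
g'(t) = 0.75·230·t^-0.25. Setting 0.75·230·t^-0.25 = 230·t^0.75/(30+t) gives 0.75(30+t) = t, so 0.25·t = 0.75×30.
t* = 0.75×30/0.25 = 90 min.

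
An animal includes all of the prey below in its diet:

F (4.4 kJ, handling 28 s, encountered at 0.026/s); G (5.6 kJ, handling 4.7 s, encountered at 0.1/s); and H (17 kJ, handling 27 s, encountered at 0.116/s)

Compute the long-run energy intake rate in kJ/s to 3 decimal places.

0.497 kJ/s

Energy encountered per unit search time: 0.026×4.4 + 0.1×5.6 + 0.116×17 = 2.646 kJ/s.
Handling time per unit search time: 0.026×28 + 0.1×4.7 + 0.116×27 = 4.33.
Rate = 2.646/(1 + 4.33) = 0.4965 kJ/s.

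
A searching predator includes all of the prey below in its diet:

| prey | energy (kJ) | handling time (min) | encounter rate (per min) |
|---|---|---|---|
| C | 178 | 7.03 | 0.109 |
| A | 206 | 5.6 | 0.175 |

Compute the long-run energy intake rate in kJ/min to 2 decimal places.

Energy encountered per unit search time: 0.109×178 + 0.175×206 = 55.45 kJ/min.
Handling time per unit search time: 0.109×7.03 + 0.175×5.6 = 1.746.
Rate = 55.45/(1 + 1.746) = 20.19 kJ/min.

20.19 kJ/min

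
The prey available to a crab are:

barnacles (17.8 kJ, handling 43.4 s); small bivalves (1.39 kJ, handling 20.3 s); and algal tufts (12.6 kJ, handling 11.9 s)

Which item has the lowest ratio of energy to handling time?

small bivalves

Profitability E/h (kJ/s): barnacles = 17.8/43.4 = 0.41, small bivalves = 1.39/20.3 = 0.0685, algal tufts = 12.6/11.9 = 1.06.
Ranked: algal tufts > barnacles > small bivalves.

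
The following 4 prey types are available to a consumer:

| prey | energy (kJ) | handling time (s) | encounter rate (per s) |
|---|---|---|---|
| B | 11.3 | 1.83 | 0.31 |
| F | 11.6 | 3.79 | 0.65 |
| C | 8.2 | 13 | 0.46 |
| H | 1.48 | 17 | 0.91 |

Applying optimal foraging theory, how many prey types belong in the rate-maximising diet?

Rank by E/h (kJ/s): B 6.17, F 3.06, C 0.631, H 0.0871. Include each in turn until the next type's E/h falls below the running intake rate.
Rate on top 1: 2.235. F: 3.06 > 2.235 → include.
Rate on top 2: 2.74. C: 0.631 < 2.74 → exclude; stop.
Optimal diet: B, F — 2 of 4 types.

2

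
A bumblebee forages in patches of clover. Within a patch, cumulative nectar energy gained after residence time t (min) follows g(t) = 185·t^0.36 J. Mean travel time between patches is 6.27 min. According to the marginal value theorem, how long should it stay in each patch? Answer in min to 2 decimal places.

3.53 min

Optimal t* satisfies g'(t*) = g(t*)/(T + t*).
g'(t) = 0.36·185·t^-0.64. Setting 0.36·185·t^-0.64 = 185·t^0.36/(6.27+t) gives 0.36(6.27+t) = t, so 0.64·t = 0.36×6.27.
t* = 0.36×6.27/0.64 = 3.527 min.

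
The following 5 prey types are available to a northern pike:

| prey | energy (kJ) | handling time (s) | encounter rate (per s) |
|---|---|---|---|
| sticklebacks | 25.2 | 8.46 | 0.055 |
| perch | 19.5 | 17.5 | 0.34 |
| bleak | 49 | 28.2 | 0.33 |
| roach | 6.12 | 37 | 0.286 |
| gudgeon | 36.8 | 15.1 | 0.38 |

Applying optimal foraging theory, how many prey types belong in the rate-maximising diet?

E/h in descending order: sticklebacks 2.98, gudgeon 2.44, bleak 1.74, perch 1.11, roach 0.165 kJ/s. The optimal diet is the largest prefix of this list for which every included type satisfies E_i/h_i > R on the types above it.
Rate on top 1: 0.9459. gudgeon: 2.44 > 0.9459 → include.
Rate on top 2: 2.134. bleak: 1.74 < 2.134 → exclude; stop.
Optimal diet: sticklebacks, gudgeon — 2 of 5 types.

2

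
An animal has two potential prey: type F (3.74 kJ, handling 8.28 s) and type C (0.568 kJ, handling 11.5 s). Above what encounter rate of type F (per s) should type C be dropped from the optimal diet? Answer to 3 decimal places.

The zero-one rule: include type C iff E₂/h₂ > λE₁/(1+λh₁). Equality gives the switch point.
λE₁h₂ = E₂ + λE₂h₁ ⇒ λ = E₂/(E₁h₂ − E₂h₁) = 0.568/(43.01 − 4.703) = 0.01483 per s.

0.015 per s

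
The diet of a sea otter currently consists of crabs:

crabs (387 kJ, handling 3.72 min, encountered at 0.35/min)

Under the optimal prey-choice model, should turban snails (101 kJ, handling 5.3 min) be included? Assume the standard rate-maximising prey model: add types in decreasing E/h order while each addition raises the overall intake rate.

On crabs alone, R = ΣλE/(1+Σλh) = 135.4/2.302 = 58.84 kJ/min.
turban snails: E/h = 101/5.3 = 19.06 kJ/min.
Since 19.06 < R, time spent handling turban snails is better spent searching.

No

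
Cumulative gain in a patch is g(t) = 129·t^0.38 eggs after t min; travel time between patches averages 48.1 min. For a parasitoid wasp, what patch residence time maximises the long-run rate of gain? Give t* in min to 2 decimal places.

Maximise g(t)/(T+t): set derivative to zero → g'(t)(T+t) = g(t).
g'(t) = 0.38·129·t^-0.62. Setting 0.38·129·t^-0.62 = 129·t^0.38/(48.1+t) gives 0.38(48.1+t) = t, so 0.62·t = 0.38×48.1.
t* = 0.38×48.1/0.62 = 29.48 min.

29.48 min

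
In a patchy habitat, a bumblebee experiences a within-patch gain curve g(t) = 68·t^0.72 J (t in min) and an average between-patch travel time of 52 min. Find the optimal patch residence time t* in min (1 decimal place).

133.7 min

By the marginal value theorem, leave when the instantaneous gain rate g'(t) equals the habitat-wide average g(t)/(T + t).
g'(t) = 0.72·68·t^-0.28. Setting 0.72·68·t^-0.28 = 68·t^0.72/(52+t) gives 0.72(52+t) = t, so 0.28·t = 0.72×52.
t* = 0.72×52/0.28 = 133.7 min.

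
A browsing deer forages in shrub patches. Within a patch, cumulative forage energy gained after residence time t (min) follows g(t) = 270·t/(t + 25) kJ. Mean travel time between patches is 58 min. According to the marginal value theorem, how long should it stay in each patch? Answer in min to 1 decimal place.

Optimal t* satisfies g'(t*) = g(t*)/(T + t*).
g'(t) = 270·25/(t + 25)². Setting 270·25/(t+25)² = 270t/[(t+25)(58+t)] gives 25(58+t) = t(t+25), so t² = 25×58 = 1450.
t* = √1450 = 38.08 min.

38.1 min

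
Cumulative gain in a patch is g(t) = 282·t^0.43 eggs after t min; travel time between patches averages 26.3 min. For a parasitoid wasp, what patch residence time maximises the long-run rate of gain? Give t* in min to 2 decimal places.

19.84 min

By the marginal value theorem, leave when the instantaneous gain rate g'(t) equals the habitat-wide average g(t)/(T + t).
g'(t) = 0.43·282·t^-0.57. Setting 0.43·282·t^-0.57 = 282·t^0.43/(26.3+t) gives 0.43(26.3+t) = t, so 0.57·t = 0.43×26.3.
t* = 0.43×26.3/0.57 = 19.84 min.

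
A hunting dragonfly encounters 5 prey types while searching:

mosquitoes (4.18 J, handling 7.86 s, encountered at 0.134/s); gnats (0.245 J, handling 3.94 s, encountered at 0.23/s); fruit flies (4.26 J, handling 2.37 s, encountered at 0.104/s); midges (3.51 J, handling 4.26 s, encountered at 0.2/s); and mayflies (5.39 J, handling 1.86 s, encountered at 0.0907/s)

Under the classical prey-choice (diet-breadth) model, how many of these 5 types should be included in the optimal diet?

3

Rank by E/h (J/s): mayflies 2.9, fruit flies 1.8, midges 0.824, mosquitoes 0.532, gnats 0.0622. Include each in turn until the next type's E/h falls below the running intake rate.
Rate on top 1: 0.4183. fruit flies: 1.8 > 0.4183 → include.
Rate on top 2: 0.6585. midges: 0.824 > 0.6585 → include.
Rate on top 3: 0.7207. mosquitoes: 0.532 < 0.7207 → exclude; stop.
Optimal diet: mayflies, fruit flies, midges — 3 of 5 types.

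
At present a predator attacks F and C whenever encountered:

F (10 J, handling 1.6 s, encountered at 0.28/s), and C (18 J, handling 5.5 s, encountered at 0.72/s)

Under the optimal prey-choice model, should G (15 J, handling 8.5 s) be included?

No

Current rate: (0.28×10 + 0.72×18)/(1 + 0.28×1.6 + 0.72×5.5) = 2.914 J/s.
G: E/h = 15/8.5 = 1.765 J/s.
Since 1.765 < R, time spent handling G is better spent searching.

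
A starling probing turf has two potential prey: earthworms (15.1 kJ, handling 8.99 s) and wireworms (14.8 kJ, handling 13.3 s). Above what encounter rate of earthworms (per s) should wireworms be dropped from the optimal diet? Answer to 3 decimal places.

0.218 per s

Drop wireworms once their profitability E₂/h₂ falls below the rate achievable on earthworms alone: E₂/h₂ = λE₁/(1 + λh₁).
Solve for λ: λE₁h₂ = E₂(1 + λh₁) → λ(E₁h₂ − E₂h₁) = E₂ → λ = E₂/(E₁h₂ − E₂h₁).
λ = 14.8/(15.1×13.3 − 14.8×8.99) = 14.8/67.78 = 0.2184 per s.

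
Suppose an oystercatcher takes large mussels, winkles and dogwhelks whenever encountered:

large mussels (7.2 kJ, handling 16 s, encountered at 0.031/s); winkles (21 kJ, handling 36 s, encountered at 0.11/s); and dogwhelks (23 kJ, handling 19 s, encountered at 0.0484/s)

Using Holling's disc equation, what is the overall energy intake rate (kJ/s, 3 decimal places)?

0.572 kJ/s

R = Σλ_iE_i / (1 + Σλ_ih_i)
Numerator: 0.031×7.2 + 0.11×21 + 0.0484×23 = 3.646
Denominator: 1 + 0.031×16 + 0.11×36 + 0.0484×19 = 6.376
R = 3.646/6.376 = 0.5719 kJ/s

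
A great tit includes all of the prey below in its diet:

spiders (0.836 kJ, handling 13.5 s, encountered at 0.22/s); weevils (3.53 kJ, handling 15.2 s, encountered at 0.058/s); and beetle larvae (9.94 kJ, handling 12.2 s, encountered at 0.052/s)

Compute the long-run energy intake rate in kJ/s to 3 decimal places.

0.165 kJ/s

R = Σλ_iE_i / (1 + Σλ_ih_i)
Numerator: 0.22×0.836 + 0.058×3.53 + 0.052×9.94 = 0.9055
Denominator: 1 + 0.22×13.5 + 0.058×15.2 + 0.052×12.2 = 5.486
R = 0.9055/5.486 = 0.1651 kJ/s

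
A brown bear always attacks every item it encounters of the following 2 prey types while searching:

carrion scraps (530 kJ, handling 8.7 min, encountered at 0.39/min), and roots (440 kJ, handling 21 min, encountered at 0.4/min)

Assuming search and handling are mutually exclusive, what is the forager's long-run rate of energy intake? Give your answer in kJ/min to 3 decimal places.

R = Σλ_iE_i / (1 + Σλ_ih_i)
Numerator: 0.39×530 + 0.4×440 = 382.7
Denominator: 1 + 0.39×8.7 + 0.4×21 = 12.79
R = 382.7/12.79 = 29.91 kJ/min

29.915 kJ/min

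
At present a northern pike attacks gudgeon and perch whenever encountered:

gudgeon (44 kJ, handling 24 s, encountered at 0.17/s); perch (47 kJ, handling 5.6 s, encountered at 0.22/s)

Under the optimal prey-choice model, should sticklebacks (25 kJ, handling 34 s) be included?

No

Intake rate on the current diet: R = (0.17×44 + 0.22×47) / (1 + 0.17×24 + 0.22×5.6) = 17.82/6.312 = 2.823 kJ/s.
sticklebacks: E/h = 25/34 = 0.7353 kJ/s.
Since 0.7353 < R, time spent handling sticklebacks is better spent searching.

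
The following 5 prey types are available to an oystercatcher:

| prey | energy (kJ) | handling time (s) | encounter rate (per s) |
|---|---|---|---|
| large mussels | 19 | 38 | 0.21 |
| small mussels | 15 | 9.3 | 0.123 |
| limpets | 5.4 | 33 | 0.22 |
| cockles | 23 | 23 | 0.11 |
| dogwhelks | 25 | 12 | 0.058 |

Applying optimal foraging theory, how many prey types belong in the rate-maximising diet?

2

E/h in descending order: dogwhelks 2.08, small mussels 1.61, cockles 1, large mussels 0.5, limpets 0.164 kJ/s. The optimal diet is the largest prefix of this list for which every included type satisfies E_i/h_i > R on the types above it.
Rate on top 1: 0.855. small mussels: 1.61 > 0.855 → include.
Rate on top 2: 1.16. cockles: 1 < 1.16 → exclude; stop.
Optimal diet: dogwhelks, small mussels — 2 of 5 types.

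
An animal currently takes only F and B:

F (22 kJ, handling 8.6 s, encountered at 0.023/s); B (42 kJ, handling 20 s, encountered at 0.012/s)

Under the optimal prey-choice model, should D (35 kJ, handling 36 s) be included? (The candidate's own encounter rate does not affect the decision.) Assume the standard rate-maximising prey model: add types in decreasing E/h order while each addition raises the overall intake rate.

Yes

On F and B alone, R = ΣλE/(1+Σλh) = 1.01/1.438 = 0.7025 kJ/s.
D: E/h = 35/36 = 0.9722 kJ/s.
0.9722 > 0.7025, so adding D raises the average — include it.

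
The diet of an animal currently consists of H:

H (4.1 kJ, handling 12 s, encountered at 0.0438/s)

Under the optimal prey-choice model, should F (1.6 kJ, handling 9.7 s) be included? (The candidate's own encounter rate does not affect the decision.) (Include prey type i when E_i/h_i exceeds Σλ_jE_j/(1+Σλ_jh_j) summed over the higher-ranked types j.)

Yes

Current rate: (0.0438×4.1)/(1 + 0.0438×12) = 0.1177 kJ/s.
Profitability of F: 1.6/9.7 = 0.1649 kJ/s.
0.1649 > 0.1177, so adding F raises the average — include it.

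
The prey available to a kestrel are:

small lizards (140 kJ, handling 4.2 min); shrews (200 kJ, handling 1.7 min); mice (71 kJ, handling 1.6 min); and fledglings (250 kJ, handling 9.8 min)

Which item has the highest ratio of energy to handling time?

shrews

Profitability E/h (kJ/min): small lizards = 140/4.2 = 33.3, shrews = 200/1.7 = 118, mice = 71/1.6 = 44.4, fledglings = 250/9.8 = 25.5.
Ranked: shrews > mice > small lizards > fledglings.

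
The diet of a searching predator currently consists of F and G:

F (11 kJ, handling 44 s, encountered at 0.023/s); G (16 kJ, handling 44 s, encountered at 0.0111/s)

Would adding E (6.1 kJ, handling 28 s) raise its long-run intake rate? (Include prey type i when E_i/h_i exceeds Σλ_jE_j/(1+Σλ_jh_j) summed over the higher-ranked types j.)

Yes

On F and G alone, R = ΣλE/(1+Σλh) = 0.4306/2.5 = 0.1722 kJ/s.
Profitability of E: 6.1/28 = 0.2179 kJ/s.
Since 0.2179 > R, including E increases the long-run rate.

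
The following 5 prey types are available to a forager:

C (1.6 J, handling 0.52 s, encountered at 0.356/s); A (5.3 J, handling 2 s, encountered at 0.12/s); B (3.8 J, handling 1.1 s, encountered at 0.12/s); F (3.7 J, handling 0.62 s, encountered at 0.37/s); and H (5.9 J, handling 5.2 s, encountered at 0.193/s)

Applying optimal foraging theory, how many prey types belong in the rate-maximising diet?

Profitabilities (E/h, J/s): F 5.97, B 3.45, C 3.08, A 2.65, H 1.13. Add prey in this order while the next type's profitability exceeds the intake rate on those already taken.
Rate on top 1: 1.114. B: 3.45 > 1.114 → include.
Rate on top 2: 1.341. C: 3.08 > 1.341 → include.
Rate on top 3: 1.548. A: 2.65 > 1.548 → include.
Rate on top 4: 1.696. H: 1.13 < 1.696 → exclude; stop.
Optimal diet: F, B, C, A — 4 of 5 types.

4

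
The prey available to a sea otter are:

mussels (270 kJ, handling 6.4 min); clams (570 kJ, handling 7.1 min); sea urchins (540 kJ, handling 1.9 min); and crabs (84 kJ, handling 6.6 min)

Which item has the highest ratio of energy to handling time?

sea urchins

Profitability E/h (kJ/min): mussels = 270/6.4 = 42.2, clams = 570/7.1 = 80.3, sea urchins = 540/1.9 = 284, crabs = 84/6.6 = 12.7.
Ranked: sea urchins > clams > mussels > crabs.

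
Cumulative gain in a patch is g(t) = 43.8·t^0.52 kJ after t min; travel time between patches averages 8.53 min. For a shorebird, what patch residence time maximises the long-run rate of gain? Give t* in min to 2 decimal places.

By the marginal value theorem, leave when the instantaneous gain rate g'(t) equals the habitat-wide average g(t)/(T + t).
g'(t) = 0.52·43.8·t^-0.48. Setting 0.52·43.8·t^-0.48 = 43.8·t^0.52/(8.53+t) gives 0.52(8.53+t) = t, so 0.48·t = 0.52×8.53.
t* = 0.52×8.53/0.48 = 9.241 min.

9.24 min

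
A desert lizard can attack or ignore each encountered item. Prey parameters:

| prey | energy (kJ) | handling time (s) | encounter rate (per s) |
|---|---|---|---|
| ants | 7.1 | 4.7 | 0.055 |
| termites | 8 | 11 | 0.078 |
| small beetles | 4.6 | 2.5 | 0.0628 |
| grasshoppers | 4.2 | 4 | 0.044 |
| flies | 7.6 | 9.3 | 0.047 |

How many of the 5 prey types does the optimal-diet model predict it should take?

E/h in descending order: small beetles 1.84, ants 1.51, grasshoppers 1.05, flies 0.817, termites 0.727 kJ/s. The optimal diet is the largest prefix of this list for which every included type satisfies E_i/h_i > R on the types above it.
Rate on top 1: 0.2497. ants: 1.51 > 0.2497 → include.
Rate on top 2: 0.48. grasshoppers: 1.05 > 0.48 → include.
Rate on top 3: 0.543. flies: 0.817 > 0.543 → include.
Rate on top 4: 0.6021. termites: 0.727 > 0.6021 → include.
Optimal diet: small beetles, ants, grasshoppers, flies, termites — 5 of 5 types.

5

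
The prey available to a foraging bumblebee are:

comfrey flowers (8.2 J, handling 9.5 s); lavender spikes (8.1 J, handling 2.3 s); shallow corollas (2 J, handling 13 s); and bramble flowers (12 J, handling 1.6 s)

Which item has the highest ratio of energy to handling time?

In descending order of E/h:
bramble flowers: 12/1.6 = 7.5 J/s
lavender spikes: 8.1/2.3 = 3.52 J/s
comfrey flowers: 8.2/9.5 = 0.863 J/s
shallow corollas: 2/13 = 0.154 J/s

bramble flowers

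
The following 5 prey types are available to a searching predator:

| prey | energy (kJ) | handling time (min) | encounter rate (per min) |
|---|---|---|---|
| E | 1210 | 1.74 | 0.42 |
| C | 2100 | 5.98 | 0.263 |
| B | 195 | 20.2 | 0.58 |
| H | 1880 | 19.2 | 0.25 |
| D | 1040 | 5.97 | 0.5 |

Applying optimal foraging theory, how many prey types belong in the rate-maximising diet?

Rank by E/h (kJ/min): E 695, C 351, D 174, H 97.9, B 9.65. Include each in turn until the next type's E/h falls below the running intake rate.
Rate on top 1: 293.6. C: 351 > 293.6 → include.
Rate on top 2: 321. D: 174 < 321 → exclude; stop.
Optimal diet: E, C — 2 of 5 types.

2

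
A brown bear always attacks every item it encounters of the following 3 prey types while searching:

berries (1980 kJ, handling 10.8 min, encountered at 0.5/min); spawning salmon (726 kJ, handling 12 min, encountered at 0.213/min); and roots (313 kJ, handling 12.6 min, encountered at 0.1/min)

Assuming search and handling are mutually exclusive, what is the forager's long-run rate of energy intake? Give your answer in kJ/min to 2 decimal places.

115.11 kJ/min

R = (0.5×1980 + 0.213×726 + 0.1×313) / (1 + 0.5×10.8 + 0.213×12 + 0.1×12.6) = 1176/10.22 = 115.1 kJ/min.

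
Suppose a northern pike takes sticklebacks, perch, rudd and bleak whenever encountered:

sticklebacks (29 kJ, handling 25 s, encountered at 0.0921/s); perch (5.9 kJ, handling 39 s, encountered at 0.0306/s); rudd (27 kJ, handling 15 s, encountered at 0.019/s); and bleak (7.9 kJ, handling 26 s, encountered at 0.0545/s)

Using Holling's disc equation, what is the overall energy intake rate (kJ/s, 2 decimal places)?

R = Σλ_iE_i / (1 + Σλ_ih_i)
Numerator: 0.0921×29 + 0.0306×5.9 + 0.019×27 + 0.0545×7.9 = 3.795
Denominator: 1 + 0.0921×25 + 0.0306×39 + 0.019×15 + 0.0545×26 = 6.198
R = 3.795/6.198 = 0.6123 kJ/s

0.61 kJ/s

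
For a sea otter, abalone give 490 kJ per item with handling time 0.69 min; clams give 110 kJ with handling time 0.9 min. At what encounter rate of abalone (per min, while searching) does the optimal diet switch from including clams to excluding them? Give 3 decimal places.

0.301 per min

The zero-one rule: include clams iff E₂/h₂ > λE₁/(1+λh₁). Equality gives the switch point.
λE₁h₂ = E₂ + λE₂h₁ ⇒ λ = E₂/(E₁h₂ − E₂h₁) = 110/(441 − 75.9) = 0.3013 per min.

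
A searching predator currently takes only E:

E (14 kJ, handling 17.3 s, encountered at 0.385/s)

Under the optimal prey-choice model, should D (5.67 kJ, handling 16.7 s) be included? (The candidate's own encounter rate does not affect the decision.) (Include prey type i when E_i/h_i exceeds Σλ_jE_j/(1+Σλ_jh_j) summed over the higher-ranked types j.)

On E alone, R = ΣλE/(1+Σλh) = 5.39/7.661 = 0.7036 kJ/s.
D: E/h = 5.67/16.7 = 0.3395 kJ/s.
Since 0.3395 < R, time spent handling D is better spent searching.

No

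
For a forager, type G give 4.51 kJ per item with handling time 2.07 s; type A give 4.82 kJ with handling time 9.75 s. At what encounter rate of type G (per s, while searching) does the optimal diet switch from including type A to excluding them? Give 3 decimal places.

Drop type A once their profitability E₂/h₂ falls below the rate achievable on type G alone: E₂/h₂ = λE₁/(1 + λh₁).
Solve for λ: λE₁h₂ = E₂(1 + λh₁) → λ(E₁h₂ − E₂h₁) = E₂ → λ = E₂/(E₁h₂ − E₂h₁).
λ = 4.82/(4.51×9.75 − 4.82×2.07) = 4.82/34 = 0.1418 per s.

0.142 per s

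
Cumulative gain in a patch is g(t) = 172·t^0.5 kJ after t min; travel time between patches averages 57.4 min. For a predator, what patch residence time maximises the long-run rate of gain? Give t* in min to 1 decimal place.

Optimal t* satisfies g'(t*) = g(t*)/(T + t*).
g'(t) = 0.5·172·t^-0.5. Setting 0.5·172·t^-0.5 = 172·t^0.5/(57.4+t) gives 0.5(57.4+t) = t, so 0.50·t = 0.5×57.4.
t* = 0.5×57.4/0.50 = 57.4 min.

57.4 min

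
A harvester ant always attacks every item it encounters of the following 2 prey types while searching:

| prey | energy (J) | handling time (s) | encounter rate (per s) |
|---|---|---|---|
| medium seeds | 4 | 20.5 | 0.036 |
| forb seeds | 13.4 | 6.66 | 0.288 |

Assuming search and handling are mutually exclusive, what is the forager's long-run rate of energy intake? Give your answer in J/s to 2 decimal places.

1.09 J/s

R = Σλ_iE_i / (1 + Σλ_ih_i)
Numerator: 0.036×4 + 0.288×13.4 = 4.003
Denominator: 1 + 0.036×20.5 + 0.288×6.66 = 3.656
R = 4.003/3.656 = 1.095 J/s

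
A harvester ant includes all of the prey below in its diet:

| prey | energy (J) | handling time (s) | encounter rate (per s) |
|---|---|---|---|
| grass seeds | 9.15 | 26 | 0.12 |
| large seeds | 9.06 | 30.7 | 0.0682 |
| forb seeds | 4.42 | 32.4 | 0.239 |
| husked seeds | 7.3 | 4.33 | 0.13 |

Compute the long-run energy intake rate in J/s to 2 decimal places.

0.26 J/s

R = (0.12×9.15 + 0.0682×9.06 + 0.239×4.42 + 0.13×7.3) / (1 + 0.12×26 + 0.0682×30.7 + 0.239×32.4 + 0.13×4.33) = 3.721/14.52 = 0.2563 J/s.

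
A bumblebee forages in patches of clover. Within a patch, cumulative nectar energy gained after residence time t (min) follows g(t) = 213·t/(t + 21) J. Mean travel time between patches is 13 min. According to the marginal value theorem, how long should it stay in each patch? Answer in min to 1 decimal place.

16.5 min

Optimal t* satisfies g'(t*) = g(t*)/(T + t*).
g'(t) = 213·21/(t + 21)². Setting 213·21/(t+21)² = 213t/[(t+21)(13+t)] gives 21(13+t) = t(t+21), so t² = 21×13 = 273.
t* = √273 = 16.52 min.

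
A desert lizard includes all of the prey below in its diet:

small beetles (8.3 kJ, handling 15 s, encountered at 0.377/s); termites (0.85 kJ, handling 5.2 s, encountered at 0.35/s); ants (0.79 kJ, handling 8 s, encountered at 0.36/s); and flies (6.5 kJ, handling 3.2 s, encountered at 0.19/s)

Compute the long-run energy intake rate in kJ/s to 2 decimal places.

0.41 kJ/s

R = (0.377×8.3 + 0.35×0.85 + 0.36×0.79 + 0.19×6.5) / (1 + 0.377×15 + 0.35×5.2 + 0.36×8 + 0.19×3.2) = 4.946/11.96 = 0.4134 kJ/s.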